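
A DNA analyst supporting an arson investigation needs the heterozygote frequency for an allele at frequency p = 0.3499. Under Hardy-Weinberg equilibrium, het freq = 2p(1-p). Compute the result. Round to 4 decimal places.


Hardy-Weinberg heterozygote frequency:
q = 1 - p = 1 - 0.3499 = 0.6501
2pq = 2 * 0.3499 * 0.6501 = 0.4549

0.4549


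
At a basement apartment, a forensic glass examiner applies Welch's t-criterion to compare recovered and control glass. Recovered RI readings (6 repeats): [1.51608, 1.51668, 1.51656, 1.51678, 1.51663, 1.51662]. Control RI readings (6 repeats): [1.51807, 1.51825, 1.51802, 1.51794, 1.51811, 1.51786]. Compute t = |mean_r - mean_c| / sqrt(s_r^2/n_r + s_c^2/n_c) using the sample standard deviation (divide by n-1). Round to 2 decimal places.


Welch's t-criterion for glass RI comparison:
Recovered mean = sum / n_r = 9.09935 / 6 = 1.5165583
Control mean = sum / n_c = 9.10825 / 6 = 1.5180417
Recovered sample variance s_r^2 = 6.03367e-08
Control sample variance s_c^2 = 1.85367e-08
Welch SE (unpooled) = sqrt(s_r^2/n_r + s_c^2/n_c) = sqrt(1.00561e-08 + 3.08944e-09) = sqrt(1.31455e-08) = 0.000114654
|mean_r - mean_c| = 0.00148333
t = 0.00148333 / 0.000114654 = 12.94

12.94


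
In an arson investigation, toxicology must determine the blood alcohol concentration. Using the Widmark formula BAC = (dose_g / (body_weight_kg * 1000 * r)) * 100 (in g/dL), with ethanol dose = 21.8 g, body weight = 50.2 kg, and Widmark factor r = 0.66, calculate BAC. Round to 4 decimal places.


Applying the Widmark formula:
BAC = (dose_g / (body_wt * 1000 * r)) * 100
Denominator = 50.2 * 1000 * 0.66 = 33132
BAC = (21.8 / 33132) * 100
BAC = 0.0658 g/dL

0.0658


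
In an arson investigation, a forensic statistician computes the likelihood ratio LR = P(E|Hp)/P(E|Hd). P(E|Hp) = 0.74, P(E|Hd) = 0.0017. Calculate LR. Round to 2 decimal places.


Likelihood ratio calculation:
LR = P(E|Hp) / P(E|Hd)
LR = 0.74 / 0.0017
LR = 435.29

435.29


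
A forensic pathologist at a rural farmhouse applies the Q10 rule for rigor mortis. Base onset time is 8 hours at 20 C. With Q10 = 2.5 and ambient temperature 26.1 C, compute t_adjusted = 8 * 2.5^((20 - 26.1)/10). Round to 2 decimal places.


Rigor mortis time adjustment:
Exponent = (T_ref - T_actual) / 10 = (20 - 26.1) / 10 = -0.61
Q10 factor = 2.5^-0.61 = 0.57182
t_adjusted = 8 * 0.57182 = 4.57 hours

4.57


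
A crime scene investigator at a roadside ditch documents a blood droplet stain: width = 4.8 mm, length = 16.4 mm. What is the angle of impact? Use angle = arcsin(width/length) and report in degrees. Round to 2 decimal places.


Blood spatter impact angle calculation:
width / length = 4.8 / 16.4 = 0.292683
angle = arcsin(0.292683)
angle = 17.02 degrees

17.02


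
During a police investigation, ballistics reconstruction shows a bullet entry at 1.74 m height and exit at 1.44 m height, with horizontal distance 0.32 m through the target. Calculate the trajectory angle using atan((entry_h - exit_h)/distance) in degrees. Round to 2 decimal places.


Bullet trajectory angle:
Height difference = 1.74 - 1.44 = 0.3 m
angle = atan(0.3 / 0.32)
angle = atan(0.9375)
angle = 43.15 degrees

43.15


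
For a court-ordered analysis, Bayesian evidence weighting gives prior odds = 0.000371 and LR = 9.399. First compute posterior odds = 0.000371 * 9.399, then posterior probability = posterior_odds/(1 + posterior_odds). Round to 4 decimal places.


Bayesian evidence evaluation:
Posterior odds = prior_odds * LR = 0.000371 * 9.399 = 0.003487029
Posterior probability = posterior_odds / (1 + posterior_odds)
= 0.003487029 / (1 + 0.003487029)
= 0.003487029 / 1.003487029
= 0.0035

0.0035


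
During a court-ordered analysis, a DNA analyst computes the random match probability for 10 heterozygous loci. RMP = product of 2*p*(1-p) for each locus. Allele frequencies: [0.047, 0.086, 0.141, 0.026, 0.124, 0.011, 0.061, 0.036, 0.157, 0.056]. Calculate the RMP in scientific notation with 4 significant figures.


Computing RMP for 10 loci:
Locus 1: 2 * 0.047 * 0.953 = 0.089582
Locus 2: 2 * 0.086 * 0.914 = 0.157208
Locus 3: 2 * 0.141 * 0.859 = 0.242238
Locus 4: 2 * 0.026 * 0.974 = 0.050648
Locus 5: 2 * 0.124 * 0.876 = 0.217248
Locus 6: 2 * 0.011 * 0.989 = 0.021758
Locus 7: 2 * 0.061 * 0.939 = 0.114558
Locus 8: 2 * 0.036 * 0.964 = 0.069408
Locus 9: 2 * 0.157 * 0.843 = 0.264702
Locus 10: 2 * 0.056 * 0.944 = 0.105728
RMP = 1.817e-10

1.817e-10


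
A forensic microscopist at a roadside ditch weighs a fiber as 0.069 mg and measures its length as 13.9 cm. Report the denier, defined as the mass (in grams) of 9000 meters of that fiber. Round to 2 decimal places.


Denier calculation:
Mass in grams = 0.069 mg / 1000 = 0.000069 g
Length in meters = 13.9 cm / 100 = 0.139 m
Linear density = mass / length = 0.000069 / 0.139 = 0.0004964 g/m
Denier = (g/m) * 9000 = 0.0004964 * 9000 = 4.47

4.47


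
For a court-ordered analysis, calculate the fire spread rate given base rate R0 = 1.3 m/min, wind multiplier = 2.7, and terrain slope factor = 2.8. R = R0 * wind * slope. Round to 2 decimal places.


Fire spread rate calculation:
R = R0 * wind_factor * slope_factor
= 1.3 * 2.7 * 2.8
= 3.51 * 2.8
= 9.83 m/min

9.83


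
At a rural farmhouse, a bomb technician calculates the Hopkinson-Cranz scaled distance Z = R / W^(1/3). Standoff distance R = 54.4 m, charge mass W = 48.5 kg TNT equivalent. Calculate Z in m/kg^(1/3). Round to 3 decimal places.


Scaled distance calculation:
W^(1/3) = 48.5^(1/3) = 3.646817
Z = R / W^(1/3) = 54.4 / 3.646817
Z = 14.917 m/kg^(1/3)

14.917


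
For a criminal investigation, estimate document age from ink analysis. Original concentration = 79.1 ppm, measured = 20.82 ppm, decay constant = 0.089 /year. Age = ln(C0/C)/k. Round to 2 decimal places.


Document age estimation:
C0/C = 79.1 / 20.82 = 3.799232
ln(C0/C) = 1.334799
t = 1.334799 / 0.089 = 15.00 years

15.00


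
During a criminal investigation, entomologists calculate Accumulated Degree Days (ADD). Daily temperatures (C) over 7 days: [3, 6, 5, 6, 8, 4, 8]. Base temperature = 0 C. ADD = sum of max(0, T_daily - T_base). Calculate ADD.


Computing ADD day by day:
Day 1: max(0, 3 - 0) = 3
Day 2: max(0, 6 - 0) = 6
Day 3: max(0, 5 - 0) = 5
Day 4: max(0, 6 - 0) = 6
Day 5: max(0, 8 - 0) = 8
Day 6: max(0, 4 - 0) = 4
Day 7: max(0, 8 - 0) = 8
Total ADD = 40

40


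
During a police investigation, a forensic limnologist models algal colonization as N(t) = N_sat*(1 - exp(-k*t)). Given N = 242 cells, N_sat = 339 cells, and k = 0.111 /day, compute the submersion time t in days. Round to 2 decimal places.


PMSI from diatom colonization curve:
N / N_sat = 242 / 339 = 0.713864
1 - N/N_sat = 0.286136
ln(1 - N/N_sat) = -1.251288
t = -ln(1 - N/N_sat) / k = -(-1.251288) / 0.111 = 11.27 days

11.27


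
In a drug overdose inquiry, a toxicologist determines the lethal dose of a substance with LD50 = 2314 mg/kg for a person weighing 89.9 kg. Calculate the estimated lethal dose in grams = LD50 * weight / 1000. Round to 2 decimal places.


Lethal dose calculation:
Lethal dose = LD50 * body_weight / 1000
= 2314 * 89.9 / 1000
= 208028.6 / 1000
= 208.03 g

208.03


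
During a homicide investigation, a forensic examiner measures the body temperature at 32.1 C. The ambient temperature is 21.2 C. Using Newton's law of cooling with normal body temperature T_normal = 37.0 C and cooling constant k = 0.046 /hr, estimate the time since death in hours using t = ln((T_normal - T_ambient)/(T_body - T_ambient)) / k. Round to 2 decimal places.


Using Newton's law of cooling:
t = ln((T_normal - T_ambient) / (T_body - T_ambient)) / k
T_normal - T_ambient = 15.8
T_body - T_ambient = 10.9
Ratio = 1.449541
ln(ratio) = 0.371247
t = 0.371247 / 0.046 = 8.07 hours

8.07


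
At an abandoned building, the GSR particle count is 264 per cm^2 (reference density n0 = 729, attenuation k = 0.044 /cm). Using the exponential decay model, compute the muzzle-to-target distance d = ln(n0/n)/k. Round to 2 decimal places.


GSR distance calculation:
n0/n = 729 / 264 = 2.761364
ln(n0/n) = 1.015725
d = 1.015725 / 0.044 = 23.08 cm

23.08


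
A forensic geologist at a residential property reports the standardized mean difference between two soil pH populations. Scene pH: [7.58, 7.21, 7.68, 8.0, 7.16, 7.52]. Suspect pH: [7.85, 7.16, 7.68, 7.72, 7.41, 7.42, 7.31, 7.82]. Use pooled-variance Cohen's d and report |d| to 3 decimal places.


Pooled-variance Cohen's d for soil pH comparison:
Scene mean = 45.15 / 6 = 7.525
Suspect mean = 60.37 / 8 = 7.54625
Scene sample variance s_s^2 = 0.09703
Suspect sample variance s_c^2 = 0.06497
Pooled variance = ((n_s-1)*s_s^2 + (n_c-1)*s_c^2) / (n_s + n_c - 2) = 0.078328
Pooled SD = sqrt(0.078328) = 0.279871
Mean difference = -0.02125
|d| = |-0.02125| / 0.279871 = 0.076

0.076


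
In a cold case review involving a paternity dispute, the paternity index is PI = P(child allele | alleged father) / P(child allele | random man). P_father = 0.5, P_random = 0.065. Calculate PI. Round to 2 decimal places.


Paternity Index calculation:
PI = P(allele|father) / P(allele|random)
PI = 0.5 / 0.065
PI = 7.69

7.69


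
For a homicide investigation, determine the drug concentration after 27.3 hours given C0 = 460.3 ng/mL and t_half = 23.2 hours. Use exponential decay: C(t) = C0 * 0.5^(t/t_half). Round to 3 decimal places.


Drug concentration decay:
Number of half-lives = t / t_half = 27.3 / 23.2 = 1.176724
Decay factor = 0.5^1.176724 = 0.44235484
C(t) = 460.3 * 0.44235484 = 203.616 ng/mL

203.616


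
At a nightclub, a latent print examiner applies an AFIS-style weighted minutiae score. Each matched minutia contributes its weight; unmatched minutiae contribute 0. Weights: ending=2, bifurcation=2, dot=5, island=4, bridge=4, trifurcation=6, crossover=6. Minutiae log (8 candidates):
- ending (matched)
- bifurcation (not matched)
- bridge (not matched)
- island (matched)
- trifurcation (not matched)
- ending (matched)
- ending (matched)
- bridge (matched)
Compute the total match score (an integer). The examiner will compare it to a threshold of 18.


Weighted minutiae match score:
  ending: matched, +2 (running total 2)
  bifurcation: not matched, +0
  bridge: not matched, +0
  island: matched, +4 (running total 6)
  trifurcation: not matched, +0
  ending: matched, +2 (running total 8)
  ending: matched, +2 (running total 10)
  bridge: matched, +4 (running total 14)
Total score = 14
Threshold = 18; verdict = inconclusive

14


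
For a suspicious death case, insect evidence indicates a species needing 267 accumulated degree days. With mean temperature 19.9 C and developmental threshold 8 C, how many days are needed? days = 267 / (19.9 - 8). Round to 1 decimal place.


Insect development time:
Effective temperature = avg_temp - T_base = 19.9 - 8 = 11.9 C
Days = ADD / effective_temp = 267 / 11.9 = 22.4 days

22.4


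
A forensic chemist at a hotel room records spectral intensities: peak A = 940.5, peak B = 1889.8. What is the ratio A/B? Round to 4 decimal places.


Spectral peak ratio:
Peak A = 940.5 counts
Peak B = 1889.8 counts
Ratio = 940.5 / 1889.8 = 0.4977

0.4977


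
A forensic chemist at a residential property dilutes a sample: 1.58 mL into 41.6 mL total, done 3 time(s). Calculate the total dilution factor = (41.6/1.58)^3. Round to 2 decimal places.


Dilution factor calculation:
Single dilution = V_total / V_sample = 41.6 / 1.58 ≈ 26.329114
Number of dilutions = 3
Total DF = (41.6 / 1.58)^3 (full precision, rounded at the end) = 18251.93

18251.93


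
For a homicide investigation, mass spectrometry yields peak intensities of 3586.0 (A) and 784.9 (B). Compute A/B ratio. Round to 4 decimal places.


Spectral peak ratio:
Peak A = 3586.0 counts
Peak B = 784.9 counts
Ratio = 3586.0 / 784.9 = 4.5687

4.5687


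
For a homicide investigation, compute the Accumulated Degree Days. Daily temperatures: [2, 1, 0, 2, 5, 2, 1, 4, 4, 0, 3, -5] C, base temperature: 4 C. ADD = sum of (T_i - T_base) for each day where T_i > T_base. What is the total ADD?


Computing ADD day by day:
Day 1: max(0, 2 - 4) = 0
Day 2: max(0, 1 - 4) = 0
Day 3: max(0, 0 - 4) = 0
Day 4: max(0, 2 - 4) = 0
Day 5: max(0, 5 - 4) = 1
Day 6: max(0, 2 - 4) = 0
Day 7: max(0, 1 - 4) = 0
Day 8: max(0, 4 - 4) = 0
Day 9: max(0, 4 - 4) = 0
Day 10: max(0, 0 - 4) = 0
Day 11: max(0, 3 - 4) = 0
Day 12: max(0, -5 - 4) = 0
Total ADD = 1

1


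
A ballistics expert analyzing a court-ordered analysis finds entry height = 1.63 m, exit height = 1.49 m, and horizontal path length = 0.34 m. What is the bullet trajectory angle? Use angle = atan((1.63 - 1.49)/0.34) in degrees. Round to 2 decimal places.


Bullet trajectory angle:
Height difference = 1.63 - 1.49 = 0.14 m
angle = atan(0.14 / 0.34)
angle = atan(0.411765)
angle = 22.38 degrees

22.38


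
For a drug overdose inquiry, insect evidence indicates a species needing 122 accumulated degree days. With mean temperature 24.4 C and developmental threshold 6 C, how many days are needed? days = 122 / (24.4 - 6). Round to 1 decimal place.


Insect development time:
Effective temperature = avg_temp - T_base = 24.4 - 6 = 18.4 C
Days = ADD / effective_temp = 122 / 18.4 = 6.6 days

6.6


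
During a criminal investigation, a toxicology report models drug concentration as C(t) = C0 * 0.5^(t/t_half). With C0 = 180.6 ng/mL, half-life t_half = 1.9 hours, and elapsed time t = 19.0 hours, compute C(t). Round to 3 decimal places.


Drug concentration decay:
Number of half-lives = t / t_half = 19.0 / 1.9 = 10
Decay factor = 0.5^10 = 0.00097656
C(t) = 180.6 * 0.00097656 = 0.176 ng/mL

0.176


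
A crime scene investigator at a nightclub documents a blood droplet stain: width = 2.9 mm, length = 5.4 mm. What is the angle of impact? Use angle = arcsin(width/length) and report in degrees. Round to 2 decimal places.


Blood spatter impact angle calculation:
width / length = 2.9 / 5.4 = 0.537037
angle = arcsin(0.537037)
angle = 32.48 degrees

32.48


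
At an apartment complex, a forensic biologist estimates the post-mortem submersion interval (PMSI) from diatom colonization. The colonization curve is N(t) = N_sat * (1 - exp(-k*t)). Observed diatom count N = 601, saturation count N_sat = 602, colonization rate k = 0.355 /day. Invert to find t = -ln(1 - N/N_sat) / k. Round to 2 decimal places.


PMSI from diatom colonization curve:
N / N_sat = 601 / 602 = 0.998339
1 - N/N_sat = 0.001661
ln(1 - N/N_sat) = -6.400335
t = -ln(1 - N/N_sat) / k = -(-6.400335) / 0.355 = 18.03 days

18.03


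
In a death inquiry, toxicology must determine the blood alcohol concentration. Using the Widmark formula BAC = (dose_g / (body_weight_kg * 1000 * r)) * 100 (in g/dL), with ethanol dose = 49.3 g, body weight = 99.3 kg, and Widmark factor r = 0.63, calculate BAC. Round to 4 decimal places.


Applying the Widmark formula:
BAC = (dose_g / (body_wt * 1000 * r)) * 100
Denominator = 99.3 * 1000 * 0.63 = 62559
BAC = (49.3 / 62559) * 100
BAC = 0.0788 g/dL

0.0788


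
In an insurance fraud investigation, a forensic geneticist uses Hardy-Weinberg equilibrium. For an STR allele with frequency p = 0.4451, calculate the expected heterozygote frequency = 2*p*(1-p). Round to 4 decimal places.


Hardy-Weinberg heterozygote frequency:
q = 1 - p = 1 - 0.4451 = 0.5549
2pq = 2 * 0.4451 * 0.5549 = 0.4940

0.4940


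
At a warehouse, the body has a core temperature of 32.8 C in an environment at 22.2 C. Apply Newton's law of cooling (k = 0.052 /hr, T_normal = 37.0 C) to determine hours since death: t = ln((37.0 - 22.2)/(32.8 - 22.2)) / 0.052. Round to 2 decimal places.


Using Newton's law of cooling:
t = ln((T_normal - T_ambient) / (T_body - T_ambient)) / k
T_normal - T_ambient = 14.8
T_body - T_ambient = 10.6
Ratio = 1.396226
ln(ratio) = 0.333773
t = 0.333773 / 0.052 = 6.42 hours

6.42


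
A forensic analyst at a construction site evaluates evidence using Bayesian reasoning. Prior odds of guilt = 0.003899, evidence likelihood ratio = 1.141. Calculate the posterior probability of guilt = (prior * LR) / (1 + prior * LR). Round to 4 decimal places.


Bayesian evidence evaluation:
Posterior odds = prior_odds * LR = 0.003899 * 1.141 = 0.004448759
Posterior probability = posterior_odds / (1 + posterior_odds)
= 0.004448759 / (1 + 0.004448759)
= 0.004448759 / 1.004448759
= 0.0044

0.0044


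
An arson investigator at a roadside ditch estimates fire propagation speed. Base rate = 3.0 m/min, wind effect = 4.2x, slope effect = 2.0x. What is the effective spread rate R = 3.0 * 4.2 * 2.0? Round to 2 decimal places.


Fire spread rate calculation:
R = R0 * wind_factor * slope_factor
= 3.0 * 4.2 * 2.0
= 12.6 * 2.0
= 25.20 m/min

25.20


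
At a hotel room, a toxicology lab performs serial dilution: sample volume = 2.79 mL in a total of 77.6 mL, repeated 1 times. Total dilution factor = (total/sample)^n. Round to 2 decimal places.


Dilution factor calculation:
Single dilution = V_total / V_sample = 77.6 / 2.79 ≈ 27.81362
Number of dilutions = 1
Total DF = (77.6 / 2.79)^1 (full precision, rounded at the end) = 27.81

27.81


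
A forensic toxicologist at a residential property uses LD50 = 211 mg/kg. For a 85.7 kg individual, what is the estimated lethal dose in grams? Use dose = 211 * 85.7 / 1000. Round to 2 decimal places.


Lethal dose calculation:
Lethal dose = LD50 * body_weight / 1000
= 211 * 85.7 / 1000
= 18082.7 / 1000
= 18.08 g

18.08


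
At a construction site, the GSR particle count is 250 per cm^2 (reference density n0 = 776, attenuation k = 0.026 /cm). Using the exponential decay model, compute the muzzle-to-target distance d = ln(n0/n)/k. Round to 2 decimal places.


GSR distance calculation:
n0/n = 776 / 250 = 3.104
ln(n0/n) = 1.132692
d = 1.132692 / 0.026 = 43.57 cm

43.57


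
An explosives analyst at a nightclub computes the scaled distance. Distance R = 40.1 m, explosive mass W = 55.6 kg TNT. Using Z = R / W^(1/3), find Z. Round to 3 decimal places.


Scaled distance calculation:
W^(1/3) = 55.6^(1/3) = 3.816731
Z = R / W^(1/3) = 40.1 / 3.816731
Z = 10.506 m/kg^(1/3)

10.506


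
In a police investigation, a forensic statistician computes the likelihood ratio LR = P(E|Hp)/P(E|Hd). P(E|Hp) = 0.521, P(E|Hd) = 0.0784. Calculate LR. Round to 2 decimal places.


Likelihood ratio calculation:
LR = P(E|Hp) / P(E|Hd)
LR = 0.521 / 0.0784
LR = 6.65

6.65


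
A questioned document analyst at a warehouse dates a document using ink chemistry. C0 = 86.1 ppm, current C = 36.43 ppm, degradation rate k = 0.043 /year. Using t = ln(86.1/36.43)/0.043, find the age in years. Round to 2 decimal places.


Document age estimation:
C0/C = 86.1 / 36.43 = 2.363437
ln(C0/C) = 0.860117
t = 0.860117 / 0.043 = 20.00 years

20.00


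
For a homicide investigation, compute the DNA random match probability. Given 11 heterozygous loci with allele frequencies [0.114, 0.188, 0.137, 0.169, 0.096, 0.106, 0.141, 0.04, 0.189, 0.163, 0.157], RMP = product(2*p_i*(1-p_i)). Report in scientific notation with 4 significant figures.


Computing RMP for 11 loci:
Locus 1: 2 * 0.114 * 0.886 = 0.202008
Locus 2: 2 * 0.188 * 0.812 = 0.305312
Locus 3: 2 * 0.137 * 0.863 = 0.236462
Locus 4: 2 * 0.169 * 0.831 = 0.280878
Locus 5: 2 * 0.096 * 0.904 = 0.173568
Locus 6: 2 * 0.106 * 0.894 = 0.189528
Locus 7: 2 * 0.141 * 0.859 = 0.242238
Locus 8: 2 * 0.04 * 0.96 = 0.0768
Locus 9: 2 * 0.189 * 0.811 = 0.306558
Locus 10: 2 * 0.163 * 0.837 = 0.272862
Locus 11: 2 * 0.157 * 0.843 = 0.264702
RMP = 5.551e-08

5.551e-08


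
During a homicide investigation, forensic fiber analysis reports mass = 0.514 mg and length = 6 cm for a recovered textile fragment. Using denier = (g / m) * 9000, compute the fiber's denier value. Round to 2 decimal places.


Denier calculation:
Mass in grams = 0.514 mg / 1000 = 0.000514 g
Length in meters = 6 cm / 100 = 0.06 m
Linear density = mass / length = 0.000514 / 0.06 = 0.00856667 g/m
Denier = (g/m) * 9000 = 0.00856667 * 9000 = 77.10

77.10


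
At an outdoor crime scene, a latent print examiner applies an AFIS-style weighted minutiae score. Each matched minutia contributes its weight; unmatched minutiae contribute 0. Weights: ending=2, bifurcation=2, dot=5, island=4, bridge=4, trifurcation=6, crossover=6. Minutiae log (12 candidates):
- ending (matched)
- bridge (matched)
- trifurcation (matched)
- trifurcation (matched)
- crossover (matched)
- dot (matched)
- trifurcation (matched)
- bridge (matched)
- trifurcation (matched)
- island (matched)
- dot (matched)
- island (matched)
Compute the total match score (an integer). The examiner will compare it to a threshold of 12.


Weighted minutiae match score:
  ending: matched, +2 (running total 2)
  bridge: matched, +4 (running total 6)
  trifurcation: matched, +6 (running total 12)
  trifurcation: matched, +6 (running total 18)
  crossover: matched, +6 (running total 24)
  dot: matched, +5 (running total 29)
  trifurcation: matched, +6 (running total 35)
  bridge: matched, +4 (running total 39)
  trifurcation: matched, +6 (running total 45)
  island: matched, +4 (running total 49)
  dot: matched, +5 (running total 54)
  island: matched, +4 (running total 58)
Total score = 58
Threshold = 12; verdict = identification

58


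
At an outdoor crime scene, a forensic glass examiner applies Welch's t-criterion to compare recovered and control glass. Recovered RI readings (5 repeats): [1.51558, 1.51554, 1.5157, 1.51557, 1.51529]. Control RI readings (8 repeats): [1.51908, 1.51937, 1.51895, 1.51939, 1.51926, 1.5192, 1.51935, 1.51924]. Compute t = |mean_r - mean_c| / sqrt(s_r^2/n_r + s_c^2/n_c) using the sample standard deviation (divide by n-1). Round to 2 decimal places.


Welch's t-criterion for glass RI comparison:
Recovered mean = sum / n_r = 7.57768 / 5 = 1.515536
Control mean = sum / n_c = 12.15384 / 8 = 1.51923
Recovered sample variance s_r^2 = 2.263e-08
Control sample variance s_c^2 = 2.32e-08
Welch SE (unpooled) = sqrt(s_r^2/n_r + s_c^2/n_c) = sqrt(4.526e-09 + 2.9e-09) = sqrt(7.426e-09) = 8.61742e-05
|mean_r - mean_c| = 0.003694
t = 0.003694 / 8.61742e-05 = 42.87

42.87


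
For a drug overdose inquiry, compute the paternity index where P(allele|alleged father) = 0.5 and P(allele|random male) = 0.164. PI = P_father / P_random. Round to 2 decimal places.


Paternity Index calculation:
PI = P(allele|father) / P(allele|random)
PI = 0.5 / 0.164
PI = 3.05

3.05


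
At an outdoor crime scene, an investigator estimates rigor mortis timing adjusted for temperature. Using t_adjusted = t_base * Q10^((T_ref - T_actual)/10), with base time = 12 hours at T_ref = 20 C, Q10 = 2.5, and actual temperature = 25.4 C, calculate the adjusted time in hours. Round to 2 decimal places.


Rigor mortis time adjustment:
Exponent = (T_ref - T_actual) / 10 = (20 - 25.4) / 10 = -0.54
Q10 factor = 2.5^-0.54 = 0.60969
t_adjusted = 12 * 0.60969 = 7.32 hours

7.32


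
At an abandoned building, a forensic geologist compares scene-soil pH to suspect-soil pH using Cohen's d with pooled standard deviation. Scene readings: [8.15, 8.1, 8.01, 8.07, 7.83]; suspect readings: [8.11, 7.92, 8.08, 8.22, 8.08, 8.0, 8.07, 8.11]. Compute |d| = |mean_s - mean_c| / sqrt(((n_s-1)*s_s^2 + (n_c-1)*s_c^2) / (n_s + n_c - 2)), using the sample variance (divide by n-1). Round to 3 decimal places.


Pooled-variance Cohen's d for soil pH comparison:
Scene mean = 40.16 / 5 = 8.032
Suspect mean = 64.59 / 8 = 8.07375
Scene sample variance s_s^2 = 0.01532
Suspect sample variance s_c^2 = 0.007598
Pooled variance = ((n_s-1)*s_s^2 + (n_c-1)*s_c^2) / (n_s + n_c - 2) = 0.010406
Pooled SD = sqrt(0.010406) = 0.10201
Mean difference = -0.04175
|d| = |-0.04175| / 0.10201 = 0.409

0.409


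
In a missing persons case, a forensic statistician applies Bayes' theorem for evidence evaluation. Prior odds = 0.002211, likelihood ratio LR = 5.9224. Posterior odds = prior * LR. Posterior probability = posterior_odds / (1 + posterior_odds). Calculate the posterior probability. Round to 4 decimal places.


Bayesian evidence evaluation:
Posterior odds = prior_odds * LR = 0.002211 * 5.9224 = 0.01309443
Posterior probability = posterior_odds / (1 + posterior_odds)
= 0.01309443 / (1 + 0.01309443)
= 0.01309443 / 1.01309443
= 0.0129

0.0129


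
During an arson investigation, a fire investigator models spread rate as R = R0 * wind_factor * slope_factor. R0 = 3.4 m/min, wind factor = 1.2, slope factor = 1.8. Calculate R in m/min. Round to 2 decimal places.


Fire spread rate calculation:
R = R0 * wind_factor * slope_factor
= 3.4 * 1.2 * 1.8
= 4.08 * 1.8
= 7.34 m/min

7.34


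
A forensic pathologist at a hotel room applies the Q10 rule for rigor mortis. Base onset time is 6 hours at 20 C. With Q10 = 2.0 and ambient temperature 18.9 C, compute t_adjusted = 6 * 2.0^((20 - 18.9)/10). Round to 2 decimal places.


Rigor mortis time adjustment:
Exponent = (T_ref - T_actual) / 10 = (20 - 18.9) / 10 = 0.11
Q10 factor = 2.0^0.11 = 1.07923
t_adjusted = 6 * 1.07923 = 6.48 hours

6.48


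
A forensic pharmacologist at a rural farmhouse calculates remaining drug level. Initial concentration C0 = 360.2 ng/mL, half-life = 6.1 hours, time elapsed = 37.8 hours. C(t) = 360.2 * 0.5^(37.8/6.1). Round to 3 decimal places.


Drug concentration decay:
Number of half-lives = t / t_half = 37.8 / 6.1 = 6.196721
Decay factor = 0.5^6.196721 = 0.0136333
C(t) = 360.2 * 0.0136333 = 4.911 ng/mL

4.911


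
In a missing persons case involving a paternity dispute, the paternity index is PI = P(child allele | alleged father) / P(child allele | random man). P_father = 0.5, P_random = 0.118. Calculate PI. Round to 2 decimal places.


Paternity Index calculation:
PI = P(allele|father) / P(allele|random)
PI = 0.5 / 0.118
PI = 4.24

4.24


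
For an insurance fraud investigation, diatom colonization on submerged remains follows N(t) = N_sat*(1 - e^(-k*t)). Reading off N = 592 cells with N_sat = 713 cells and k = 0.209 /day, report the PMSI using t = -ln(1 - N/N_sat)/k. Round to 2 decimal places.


PMSI from diatom colonization curve:
N / N_sat = 592 / 713 = 0.830295
1 - N/N_sat = 0.169705
ln(1 - N/N_sat) = -1.773694
t = -ln(1 - N/N_sat) / k = -(-1.773694) / 0.209 = 8.49 days

8.49


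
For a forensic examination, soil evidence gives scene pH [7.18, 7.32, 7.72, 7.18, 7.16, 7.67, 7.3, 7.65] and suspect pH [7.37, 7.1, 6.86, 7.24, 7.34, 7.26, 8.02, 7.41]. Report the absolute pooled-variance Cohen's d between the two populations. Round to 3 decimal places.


Pooled-variance Cohen's d for soil pH comparison:
Scene mean = 59.18 / 8 = 7.3975
Suspect mean = 58.6 / 8 = 7.325
Scene sample variance s_s^2 = 0.058364
Suspect sample variance s_c^2 = 0.110114
Pooled variance = ((n_s-1)*s_s^2 + (n_c-1)*s_c^2) / (n_s + n_c - 2) = 0.084239
Pooled SD = sqrt(0.084239) = 0.29024
Mean difference = 0.0725
|d| = |0.0725| / 0.29024 = 0.250

0.250


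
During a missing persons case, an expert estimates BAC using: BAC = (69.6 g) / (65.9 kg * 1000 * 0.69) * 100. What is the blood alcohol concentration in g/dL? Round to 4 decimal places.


Applying the Widmark formula:
BAC = (dose_g / (body_wt * 1000 * r)) * 100
Denominator = 65.9 * 1000 * 0.69 = 45471
BAC = (69.6 / 45471) * 100
BAC = 0.1531 g/dL

0.1531


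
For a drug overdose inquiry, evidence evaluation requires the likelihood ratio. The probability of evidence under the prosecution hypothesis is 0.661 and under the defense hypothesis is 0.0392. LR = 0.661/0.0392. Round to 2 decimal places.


Likelihood ratio calculation:
LR = P(E|Hp) / P(E|Hd)
LR = 0.661 / 0.0392
LR = 16.86

16.86


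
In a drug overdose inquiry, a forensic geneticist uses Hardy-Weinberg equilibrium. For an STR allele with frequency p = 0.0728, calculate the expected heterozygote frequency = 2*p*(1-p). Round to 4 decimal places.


Hardy-Weinberg heterozygote frequency:
q = 1 - p = 1 - 0.0728 = 0.9272
2pq = 2 * 0.0728 * 0.9272 = 0.1350

0.1350


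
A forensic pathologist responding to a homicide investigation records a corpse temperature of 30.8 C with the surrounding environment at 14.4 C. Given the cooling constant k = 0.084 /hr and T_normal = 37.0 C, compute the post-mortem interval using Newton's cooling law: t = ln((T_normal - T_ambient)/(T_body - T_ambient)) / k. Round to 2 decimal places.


Using Newton's law of cooling:
t = ln((T_normal - T_ambient) / (T_body - T_ambient)) / k
T_normal - T_ambient = 22.6
T_body - T_ambient = 16.4
Ratio = 1.378049
ln(ratio) = 0.320669
t = 0.320669 / 0.084 = 3.82 hours

3.82


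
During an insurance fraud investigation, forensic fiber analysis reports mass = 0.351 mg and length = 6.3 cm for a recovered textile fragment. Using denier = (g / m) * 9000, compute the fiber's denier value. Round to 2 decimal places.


Denier calculation:
Mass in grams = 0.351 mg / 1000 = 0.000351 g
Length in meters = 6.3 cm / 100 = 0.063 m
Linear density = mass / length = 0.000351 / 0.063 = 0.00557143 g/m
Denier = (g/m) * 9000 = 0.00557143 * 9000 = 50.14

50.14


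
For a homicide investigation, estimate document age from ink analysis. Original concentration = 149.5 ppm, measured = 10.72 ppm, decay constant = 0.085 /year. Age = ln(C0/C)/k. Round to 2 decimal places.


Document age estimation:
C0/C = 149.5 / 10.72 = 13.945896
ln(C0/C) = 2.635185
t = 2.635185 / 0.085 = 31.00 years

31.00


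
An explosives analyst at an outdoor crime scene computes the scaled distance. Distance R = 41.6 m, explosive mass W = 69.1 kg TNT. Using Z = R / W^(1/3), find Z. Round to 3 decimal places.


Scaled distance calculation:
W^(1/3) = 69.1^(1/3) = 4.103546
Z = R / W^(1/3) = 41.6 / 4.103546
Z = 10.138 m/kg^(1/3)

10.138


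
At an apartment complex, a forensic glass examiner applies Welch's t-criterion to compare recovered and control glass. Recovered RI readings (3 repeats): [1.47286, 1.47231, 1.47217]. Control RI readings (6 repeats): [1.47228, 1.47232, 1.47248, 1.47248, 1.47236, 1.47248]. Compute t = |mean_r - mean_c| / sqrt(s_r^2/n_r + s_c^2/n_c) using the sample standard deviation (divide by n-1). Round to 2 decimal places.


Welch's t-criterion for glass RI comparison:
Recovered mean = sum / n_r = 4.41734 / 3 = 1.4724467
Control mean = sum / n_c = 8.8344 / 6 = 1.4724
Recovered sample variance s_r^2 = 1.33033e-07
Control sample variance s_c^2 = 8.32e-09
Welch SE (unpooled) = sqrt(s_r^2/n_r + s_c^2/n_c) = sqrt(4.43444e-08 + 1.38667e-09) = sqrt(4.57311e-08) = 0.000213848
|mean_r - mean_c| = 4.66667e-05
t = 4.66667e-05 / 0.000213848 = 0.22

0.22


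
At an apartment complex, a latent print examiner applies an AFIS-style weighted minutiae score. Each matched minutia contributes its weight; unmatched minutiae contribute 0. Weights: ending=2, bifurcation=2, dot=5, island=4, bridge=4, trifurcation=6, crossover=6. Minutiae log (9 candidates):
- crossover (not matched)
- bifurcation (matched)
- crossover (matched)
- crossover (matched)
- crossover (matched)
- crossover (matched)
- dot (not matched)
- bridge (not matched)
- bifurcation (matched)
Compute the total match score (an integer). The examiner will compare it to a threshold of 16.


Weighted minutiae match score:
  crossover: not matched, +0
  bifurcation: matched, +2 (running total 2)
  crossover: matched, +6 (running total 8)
  crossover: matched, +6 (running total 14)
  crossover: matched, +6 (running total 20)
  crossover: matched, +6 (running total 26)
  dot: not matched, +0
  bridge: not matched, +0
  bifurcation: matched, +2 (running total 28)
Total score = 28
Threshold = 16; verdict = identification

28


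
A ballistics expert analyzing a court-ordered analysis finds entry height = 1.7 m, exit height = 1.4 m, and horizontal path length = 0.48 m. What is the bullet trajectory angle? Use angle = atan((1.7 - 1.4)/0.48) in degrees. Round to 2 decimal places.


Bullet trajectory angle:
Height difference = 1.7 - 1.4 = 0.3 m
angle = atan(0.3 / 0.48)
angle = atan(0.625)
angle = 32.01 degrees

32.01


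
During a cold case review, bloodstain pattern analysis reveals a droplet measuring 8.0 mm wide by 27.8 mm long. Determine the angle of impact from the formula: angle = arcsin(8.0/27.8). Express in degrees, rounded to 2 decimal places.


Blood spatter impact angle calculation:
width / length = 8.0 / 27.8 = 0.28777
angle = arcsin(0.28777)
angle = 16.72 degrees

16.72


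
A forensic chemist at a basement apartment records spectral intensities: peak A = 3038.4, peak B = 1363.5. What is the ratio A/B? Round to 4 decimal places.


Spectral peak ratio:
Peak A = 3038.4 counts
Peak B = 1363.5 counts
Ratio = 3038.4 / 1363.5 = 2.2284

2.2284


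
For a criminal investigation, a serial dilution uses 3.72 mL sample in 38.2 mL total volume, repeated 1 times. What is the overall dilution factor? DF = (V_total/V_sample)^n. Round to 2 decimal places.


Dilution factor calculation:
Single dilution = V_total / V_sample = 38.2 / 3.72 ≈ 10.268817
Number of dilutions = 1
Total DF = (38.2 / 3.72)^1 (full precision, rounded at the end) = 10.27

10.27


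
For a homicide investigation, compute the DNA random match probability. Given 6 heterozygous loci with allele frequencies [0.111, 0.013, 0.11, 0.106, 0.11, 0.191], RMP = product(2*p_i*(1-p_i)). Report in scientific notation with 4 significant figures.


Computing RMP for 6 loci:
Locus 1: 2 * 0.111 * 0.889 = 0.197358
Locus 2: 2 * 0.013 * 0.987 = 0.025662
Locus 3: 2 * 0.11 * 0.89 = 0.1958
Locus 4: 2 * 0.106 * 0.894 = 0.189528
Locus 5: 2 * 0.11 * 0.89 = 0.1958
Locus 6: 2 * 0.191 * 0.809 = 0.309038
RMP = 1.137e-05

1.137e-05


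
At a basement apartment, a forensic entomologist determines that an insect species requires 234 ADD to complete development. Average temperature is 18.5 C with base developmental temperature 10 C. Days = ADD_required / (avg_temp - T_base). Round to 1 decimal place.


Insect development time:
Effective temperature = avg_temp - T_base = 18.5 - 10 = 8.5 C
Days = ADD / effective_temp = 234 / 8.5 = 27.5 days

27.5


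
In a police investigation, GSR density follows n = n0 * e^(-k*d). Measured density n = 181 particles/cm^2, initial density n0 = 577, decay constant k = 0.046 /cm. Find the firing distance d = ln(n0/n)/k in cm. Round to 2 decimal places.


GSR distance calculation:
n0/n = 577 / 181 = 3.187845
ln(n0/n) = 1.159345
d = 1.159345 / 0.046 = 25.20 cm

25.20


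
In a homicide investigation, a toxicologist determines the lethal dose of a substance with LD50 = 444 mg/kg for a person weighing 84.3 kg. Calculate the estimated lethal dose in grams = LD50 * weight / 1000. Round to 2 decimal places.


Lethal dose calculation:
Lethal dose = LD50 * body_weight / 1000
= 444 * 84.3 / 1000
= 37429.2 / 1000
= 37.43 g

37.43


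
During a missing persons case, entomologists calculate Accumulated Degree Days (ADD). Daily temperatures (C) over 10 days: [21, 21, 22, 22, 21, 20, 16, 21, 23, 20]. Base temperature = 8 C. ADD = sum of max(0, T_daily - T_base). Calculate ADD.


Computing ADD day by day:
Day 1: max(0, 21 - 8) = 13
Day 2: max(0, 21 - 8) = 13
Day 3: max(0, 22 - 8) = 14
Day 4: max(0, 22 - 8) = 14
Day 5: max(0, 21 - 8) = 13
Day 6: max(0, 20 - 8) = 12
Day 7: max(0, 16 - 8) = 8
Day 8: max(0, 21 - 8) = 13
Day 9: max(0, 23 - 8) = 15
Day 10: max(0, 20 - 8) = 12
Total ADD = 127

127


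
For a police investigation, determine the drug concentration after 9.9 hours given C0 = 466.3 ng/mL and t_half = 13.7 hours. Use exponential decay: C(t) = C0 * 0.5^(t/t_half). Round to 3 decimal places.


Drug concentration decay:
Number of half-lives = t / t_half = 9.9 / 13.7 = 0.722628
Decay factor = 0.5^0.722628 = 0.60599257
C(t) = 466.3 * 0.60599257 = 282.574 ng/mL

282.574


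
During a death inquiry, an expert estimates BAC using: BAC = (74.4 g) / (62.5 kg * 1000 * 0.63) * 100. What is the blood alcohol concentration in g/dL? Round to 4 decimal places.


Applying the Widmark formula:
BAC = (dose_g / (body_wt * 1000 * r)) * 100
Denominator = 62.5 * 1000 * 0.63 = 39375
BAC = (74.4 / 39375) * 100
BAC = 0.1890 g/dL

0.1890


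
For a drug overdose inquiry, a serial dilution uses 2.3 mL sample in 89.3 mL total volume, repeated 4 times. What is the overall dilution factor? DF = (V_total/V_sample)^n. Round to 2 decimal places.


Dilution factor calculation:
Single dilution = V_total / V_sample = 89.3 / 2.3 ≈ 38.826087
Number of dilutions = 4
Total DF = (89.3 / 2.3)^4 (full precision, rounded at the end) = 2272450.81

2272450.81


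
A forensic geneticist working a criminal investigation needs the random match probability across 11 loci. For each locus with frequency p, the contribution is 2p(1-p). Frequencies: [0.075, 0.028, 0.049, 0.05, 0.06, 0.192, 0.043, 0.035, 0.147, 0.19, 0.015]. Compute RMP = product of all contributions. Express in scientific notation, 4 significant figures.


Computing RMP for 11 loci:
Locus 1: 2 * 0.075 * 0.925 = 0.13875
Locus 2: 2 * 0.028 * 0.972 = 0.054432
Locus 3: 2 * 0.049 * 0.951 = 0.093198
Locus 4: 2 * 0.05 * 0.95 = 0.095
Locus 5: 2 * 0.06 * 0.94 = 0.1128
Locus 6: 2 * 0.192 * 0.808 = 0.310272
Locus 7: 2 * 0.043 * 0.957 = 0.082302
Locus 8: 2 * 0.035 * 0.965 = 0.06755
Locus 9: 2 * 0.147 * 0.853 = 0.250782
Locus 10: 2 * 0.19 * 0.81 = 0.3078
Locus 11: 2 * 0.015 * 0.985 = 0.02955
RMP = 2.968e-11

2.968e-11


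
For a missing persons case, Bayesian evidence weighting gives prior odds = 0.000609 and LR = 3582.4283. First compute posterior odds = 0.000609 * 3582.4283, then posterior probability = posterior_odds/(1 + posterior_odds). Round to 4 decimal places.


Bayesian evidence evaluation:
Posterior odds = prior_odds * LR = 0.000609 * 3582.4283 = 2.181699
Posterior probability = posterior_odds / (1 + posterior_odds)
= 2.181699 / (1 + 2.181699)
= 2.181699 / 3.181699
= 0.6857

0.6857


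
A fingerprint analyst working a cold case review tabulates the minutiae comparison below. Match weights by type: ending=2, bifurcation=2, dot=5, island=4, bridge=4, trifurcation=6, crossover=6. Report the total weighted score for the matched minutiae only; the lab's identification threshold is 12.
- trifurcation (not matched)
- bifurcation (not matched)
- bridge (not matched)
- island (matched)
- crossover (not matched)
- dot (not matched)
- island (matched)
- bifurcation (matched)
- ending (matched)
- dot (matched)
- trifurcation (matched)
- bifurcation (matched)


Weighted minutiae match score:
  trifurcation: not matched, +0
  bifurcation: not matched, +0
  bridge: not matched, +0
  island: matched, +4 (running total 4)
  crossover: not matched, +0
  dot: not matched, +0
  island: matched, +4 (running total 8)
  bifurcation: matched, +2 (running total 10)
  ending: matched, +2 (running total 12)
  dot: matched, +5 (running total 17)
  trifurcation: matched, +6 (running total 23)
  bifurcation: matched, +2 (running total 25)
Total score = 25
Threshold = 12; verdict = identification

25


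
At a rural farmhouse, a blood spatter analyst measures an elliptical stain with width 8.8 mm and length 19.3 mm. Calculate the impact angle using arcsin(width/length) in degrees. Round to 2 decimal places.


Blood spatter impact angle calculation:
width / length = 8.8 / 19.3 = 0.455959
angle = arcsin(0.455959)
angle = 27.13 degrees

27.13


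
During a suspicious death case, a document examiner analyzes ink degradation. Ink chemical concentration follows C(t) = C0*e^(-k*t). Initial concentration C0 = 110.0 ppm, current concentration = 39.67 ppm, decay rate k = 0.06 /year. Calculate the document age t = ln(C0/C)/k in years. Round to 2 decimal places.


Document age estimation:
C0/C = 110.0 / 39.67 = 2.772876
ln(C0/C) = 1.019885
t = 1.019885 / 0.06 = 17.00 years

17.00


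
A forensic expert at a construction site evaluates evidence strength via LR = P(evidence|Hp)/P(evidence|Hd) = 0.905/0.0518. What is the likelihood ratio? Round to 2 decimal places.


Likelihood ratio calculation:
LR = P(E|Hp) / P(E|Hd)
LR = 0.905 / 0.0518
LR = 17.47

17.47


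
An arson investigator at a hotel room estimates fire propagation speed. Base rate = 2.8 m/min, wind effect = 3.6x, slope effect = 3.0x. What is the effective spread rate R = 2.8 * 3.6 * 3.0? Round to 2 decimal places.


Fire spread rate calculation:
R = R0 * wind_factor * slope_factor
= 2.8 * 3.6 * 3.0
= 10.08 * 3.0
= 30.24 m/min

30.24
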